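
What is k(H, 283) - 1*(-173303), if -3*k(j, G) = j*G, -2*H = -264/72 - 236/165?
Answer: 171331967/990 ≈ 1.7306e+5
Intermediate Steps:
H = 841/330 (H = -(-264/72 - 236/165)/2 = -(-264*1/72 - 236*1/165)/2 = -(-11/3 - 236/165)/2 = -½*(-841/165) = 841/330 ≈ 2.5485)
k(j, G) = -G*j/3 (k(j, G) = -j*G/3 = -G*j/3)
k(H, 283) - 1*(-173303) = -⅓*283*841/330 - 1*(-173303) = -238003/990 + 173303 = 171331967/990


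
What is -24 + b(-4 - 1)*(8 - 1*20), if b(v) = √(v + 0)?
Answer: -24 - 12*I*√5 ≈ -24.0 - 26.833*I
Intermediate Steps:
b(v) = √v
-24 + b(-4 - 1)*(8 - 1*20) = -24 + √(-4 - 1)*(8 - 1*20) = -24 + √(-5)*(8 - 20) = -24 + (I*√5)*(-12) = -24 - 12*I*√5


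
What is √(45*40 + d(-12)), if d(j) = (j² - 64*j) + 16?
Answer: 2*√682 ≈ 52.230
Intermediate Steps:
d(j) = 16 + j² - 64*j
√(45*40 + d(-12)) = √(45*40 + (16 + (-12)² - 64*(-12))) = √(1800 + (16 + 144 + 768)) = √(1800 + 928) = √2728 = 2*√682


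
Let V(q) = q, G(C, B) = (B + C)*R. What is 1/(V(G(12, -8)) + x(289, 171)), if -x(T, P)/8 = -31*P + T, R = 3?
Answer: 1/40108 ≈ 2.4933e-5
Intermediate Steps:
G(C, B) = 3*B + 3*C (G(C, B) = (B + C)*3 = 3*B + 3*C)
x(T, P) = -8*T + 248*P (x(T, P) = -8*(-31*P + T) = -8*(T - 31*P) = -8*T + 248*P)
1/(V(G(12, -8)) + x(289, 171)) = 1/((3*(-8) + 3*12) + (-8*289 + 248*171)) = 1/((-24 + 36) + (-2312 + 42408)) = 1/(12 + 40096) = 1/40108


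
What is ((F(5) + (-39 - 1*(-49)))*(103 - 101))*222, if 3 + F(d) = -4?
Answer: 1332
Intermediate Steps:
F(d) = -7 (F(d) = -3 - 4 = -7)
((F(5) + (-39 - 1*(-49)))*(103 - 101))*222 = ((-7 + (-39 - 1*(-49)))*(103 - 101))*222 = ((-7 + (-39 + 49))*2)*222 = ((-7 + 10)*2)*222 = (3*2)*222 = 6*222 = 1332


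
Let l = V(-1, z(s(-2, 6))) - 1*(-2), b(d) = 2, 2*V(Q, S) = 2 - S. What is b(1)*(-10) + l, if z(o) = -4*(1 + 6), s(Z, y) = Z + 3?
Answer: -3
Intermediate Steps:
s(Z, y) = 3 + Z
z(o) = -28 (z(o) = -4*7 = -28)
V(Q, S) = 1 - S/2 (V(Q, S) = (2 - S)/2 = 1 - S/2)
l = 17 (l = (1 - ½*(-28)) - 1*(-2) = (1 + 14) + 2 = 15 + 2 = 17)
b(1)*(-10) + l = 2*(-10) + 17 = -20 + 17 = -3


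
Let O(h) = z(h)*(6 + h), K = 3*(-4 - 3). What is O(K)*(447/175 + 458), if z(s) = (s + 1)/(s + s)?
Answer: -161194/49 ≈ -3289.7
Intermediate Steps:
z(s) = (1 + s)/(2*s) (z(s) = (1 + s)/((2*s)) = (1 + s)*(1/(2*s)) = (1 + s)/(2*s))
K = -21 (K = 3*(-7) = -21)
O(h) = (1 + h)*(6 + h)/(2*h) (O(h) = ((1 + h)/(2*h))*(6 + h) = (1 + h)*(6 + h)/(2*h))
O(K)*(447/175 + 458) = ((½)*(1 - 21)*(6 - 21)/(-21))*(447/175 + 458) = ((½)*(-1/21)*(-20)*(-15))*(447*(1/175) + 458) = -50*(447/175 + 458)/7 = -50/7*80597/175 = -161194/49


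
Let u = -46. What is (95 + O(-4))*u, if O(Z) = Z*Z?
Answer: -5106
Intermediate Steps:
O(Z) = Z²
(95 + O(-4))*u = (95 + (-4)²)*(-46) = (95 + 16)*(-46) = 111*(-46) = -5106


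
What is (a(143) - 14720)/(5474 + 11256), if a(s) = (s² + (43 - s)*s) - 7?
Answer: -4289/8365 ≈ -0.51273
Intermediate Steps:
a(s) = -7 + s² + s*(43 - s) (a(s) = (s² + s*(43 - s)) - 7 = -7 + s² + s*(43 - s))
(a(143) - 14720)/(5474 + 11256) = ((-7 + 43*143) - 14720)/(5474 + 11256) = ((-7 + 6149) - 14720)/16730 = (6142 - 14720)*(1/16730) = -8578*1/16730 = -4289/8365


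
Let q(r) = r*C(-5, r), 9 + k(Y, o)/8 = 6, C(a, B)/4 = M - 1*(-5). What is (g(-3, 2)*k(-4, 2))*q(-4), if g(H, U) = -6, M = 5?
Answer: -23040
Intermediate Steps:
C(a, B) = 40 (C(a, B) = 4*(5 - 1*(-5)) = 4*(5 + 5) = 4*10 = 40)
k(Y, o) = -24 (k(Y, o) = -72 + 8*6 = -72 + 48 = -24)
q(r) = 40*r (q(r) = r*40 = 40*r)
(g(-3, 2)*k(-4, 2))*q(-4) = (-6*(-24))*(40*(-4)) = 144*(-160) = -23040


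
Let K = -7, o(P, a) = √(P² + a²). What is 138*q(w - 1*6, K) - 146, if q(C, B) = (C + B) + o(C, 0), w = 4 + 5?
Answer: -284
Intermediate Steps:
w = 9
q(C, B) = B + C + √(C²) (q(C, B) = (C + B) + √(C² + 0²) = (B + C) + √(C² + 0) = (B + C) + √(C²) = B + C + √(C²))
138*q(w - 1*6, K) - 146 = 138*(-7 + (9 - 1*6) + √((9 - 1*6)²)) - 146 = 138*(-7 + (9 - 6) + √((9 - 6)²)) - 146 = 138*(-7 + 3 + √(3²)) - 146 = 138*(-7 + 3 + √9) - 146 = 138*(-7 + 3 + 3) - 146 = 138*(-1) - 146 = -138 - 146 = -284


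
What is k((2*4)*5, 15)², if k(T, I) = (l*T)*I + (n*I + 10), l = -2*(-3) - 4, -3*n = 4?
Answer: 1416100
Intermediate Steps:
n = -4/3 (n = -⅓*4 = -4/3 ≈ -1.3333)
l = 2 (l = 6 - 4 = 2)
k(T, I) = 10 - 4*I/3 + 2*I*T (k(T, I) = (2*T)*I + (-4*I/3 + 10) = 2*I*T + (10 - 4*I/3) = 10 - 4*I/3 + 2*I*T)
k((2*4)*5, 15)² = (10 - 4/3*15 + 2*15*((2*4)*5))² = (10 - 20 + 2*15*(8*5))² = (10 - 20 + 2*15*40)² = (10 - 20 + 1200)² = 1190² = 1416100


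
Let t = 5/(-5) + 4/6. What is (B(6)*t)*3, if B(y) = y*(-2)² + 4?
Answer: -28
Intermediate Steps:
B(y) = 4 + 4*y (B(y) = y*4 + 4 = 4*y + 4 = 4 + 4*y)
t = -⅓ (t = 5*(-⅕) + 4*(⅙) = -1 + ⅔ = -⅓ ≈ -0.33333)
(B(6)*t)*3 = ((4 + 4*6)*(-⅓))*3 = ((4 + 24)*(-⅓))*3 = (28*(-⅓))*3 = -28/3*3 = -28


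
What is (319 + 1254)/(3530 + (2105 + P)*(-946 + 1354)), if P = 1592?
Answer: 143/137446 ≈ 0.0010404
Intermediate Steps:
(319 + 1254)/(3530 + (2105 + P)*(-946 + 1354)) = (319 + 1254)/(3530 + (2105 + 1592)*(-946 + 1354)) = 1573/(3530 + 3697*408) = 1573/(3530 + 1508376) = 1573/1511906 = 1573*(1/1511906) = 143/137446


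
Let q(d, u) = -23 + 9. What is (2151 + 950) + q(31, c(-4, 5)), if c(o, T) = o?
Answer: 3087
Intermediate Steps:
q(d, u) = -14
(2151 + 950) + q(31, c(-4, 5)) = (2151 + 950) - 14 = 3101 - 14 = 3087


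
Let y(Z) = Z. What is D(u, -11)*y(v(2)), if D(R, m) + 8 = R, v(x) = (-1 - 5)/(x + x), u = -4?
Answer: 18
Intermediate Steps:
v(x) = -3/x (v(x) = -6*1/(2*x) = -3/x)
D(R, m) = -8 + R
D(u, -11)*y(v(2)) = (-8 - 4)*(-3/2) = -(-36)/2 = -12*(-3/2) = 18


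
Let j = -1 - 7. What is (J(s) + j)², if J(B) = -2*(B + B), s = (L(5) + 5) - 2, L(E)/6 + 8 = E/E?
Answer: 21904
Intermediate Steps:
L(E) = -42 (L(E) = -48 + 6*(E/E) = -48 + 6*1 = -48 + 6 = -42)
s = -39 (s = (-42 + 5) - 2 = -37 - 2 = -39)
j = -8
J(B) = -4*B
(J(s) + j)² = (-4*(-39) - 8)² = (156 - 8)² = 148² = 21904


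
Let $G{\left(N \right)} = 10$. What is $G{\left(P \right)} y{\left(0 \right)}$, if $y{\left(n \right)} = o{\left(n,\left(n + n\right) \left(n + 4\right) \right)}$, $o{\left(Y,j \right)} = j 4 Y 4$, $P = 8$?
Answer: $0$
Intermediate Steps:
$o{\left(Y,j \right)} = 16 Y j$ ($o{\left(Y,j \right)} = 4 j 4 Y = 16 Y j$)
$y{\left(n \right)} = 32 n^{2} \left(4 + n\right)$ ($y{\left(n \right)} = 16 n \left(n + n\right) \left(n + 4\right) = 16 n 2 n \left(4 + n\right) = 32 n^{2} \left(4 + n\right)$)
$G{\left(P \right)} y{\left(0 \right)} = 10 \cdot 32 \cdot 0^{2} \left(4 + 0\right) = 10 \cdot 32 \cdot 0 \cdot 4 = 10 \cdot 0 = 0$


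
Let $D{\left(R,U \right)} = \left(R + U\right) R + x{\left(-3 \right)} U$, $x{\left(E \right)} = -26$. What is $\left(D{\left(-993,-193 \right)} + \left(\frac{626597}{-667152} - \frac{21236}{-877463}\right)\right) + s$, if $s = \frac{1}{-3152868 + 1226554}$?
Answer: $\frac{666854100997373839948601}{563833259134762032} \approx 1.1827 \cdot 10^{6}$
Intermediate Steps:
$s = - \frac{1}{1926314}$ ($s = \frac{1}{-1926314} = - \frac{1}{1926314} \approx -5.1913 \cdot 10^{-7}$)
$D{\left(R,U \right)} = - 26 U + R \left(R + U\right)$ ($D{\left(R,U \right)} = \left(R + U\right) R - 26 U = R \left(R + U\right) - 26 U = - 26 U + R \left(R + U\right)$)
$\left(D{\left(-993,-193 \right)} + \left(\frac{626597}{-667152} - \frac{21236}{-877463}\right)\right) + s = \left(\left(\left(-993\right)^{2} - -5018 - -191649\right) + \left(\frac{626597}{-667152} - \frac{21236}{-877463}\right)\right) - \frac{1}{1926314} = \left(\left(986049 + 5018 + 191649\right) + \left(626597 \left(- \frac{1}{667152}\right) - - \frac{21236}{877463}\right)\right) - \frac{1}{1926314} = \left(1182716 + \left(- \frac{626597}{667152} + \frac{21236}{877463}\right)\right) - \frac{1}{1926314} = \left(1182716 - \frac{535648043539}{585401195376}\right) - \frac{1}{1926314} = \frac{692362824542277677}{585401195376} - \frac{1}{1926314} = \frac{666854100997373839948601}{563833259134762032}$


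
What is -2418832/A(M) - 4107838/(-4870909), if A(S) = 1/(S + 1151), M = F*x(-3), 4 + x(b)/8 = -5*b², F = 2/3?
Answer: -31445919267747158/14612727 ≈ -2.1520e+9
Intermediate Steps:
F = ⅔ (F = 2*(⅓) = ⅔ ≈ 0.66667)
x(b) = -32 - 40*b² (x(b) = -32 + 8*(-5*b²) = -32 - 40*b²)
M = -784/3 (M = 2*(-32 - 40*(-3)²)/3 = 2*(-32 - 40*9)/3 = 2*(-32 - 360)/3 = (⅔)*(-392) = -784/3 ≈ -261.33)
A(S) = 1/(1151 + S)
-2418832/A(M) - 4107838/(-4870909) = -2418832/(1/(1151 - 784/3)) - 4107838/(-4870909) = -2418832/(1/(2669/3)) - 4107838*(-1/4870909) = -2418832/3/2669 + 4107838/4870909 = -2418832*2669/3 + 4107838/4870909 = -6455862608/3 + 4107838/4870909 = -31445919267747158/14612727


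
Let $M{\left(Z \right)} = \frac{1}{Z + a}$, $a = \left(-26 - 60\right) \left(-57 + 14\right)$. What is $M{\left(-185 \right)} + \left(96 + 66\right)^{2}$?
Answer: $\frac{92195173}{3513} \approx 26244.0$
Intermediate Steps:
$a = 3698$ ($a = \left(-86\right) \left(-43\right) = 3698$)
$M{\left(Z \right)} = \frac{1}{3698 + Z}$ ($M{\left(Z \right)} = \frac{1}{Z + 3698} = \frac{1}{3698 + Z}$)
$M{\left(-185 \right)} + \left(96 + 66\right)^{2} = \frac{1}{3698 - 185} + \left(96 + 66\right)^{2} = \frac{1}{3513} + 162^{2} = \frac{1}{3513} + 26244 = \frac{92195173}{3513}$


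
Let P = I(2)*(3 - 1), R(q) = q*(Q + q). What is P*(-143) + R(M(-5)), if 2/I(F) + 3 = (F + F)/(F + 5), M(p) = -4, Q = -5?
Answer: 4616/17 ≈ 271.53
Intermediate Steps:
R(q) = q*(-5 + q)
I(F) = 2/(-3 + 2*F/(5 + F)) (I(F) = 2/(-3 + (F + F)/(F + 5)) = 2/(-3 + (2*F)/(5 + F)) = 2/(-3 + 2*F/(5 + F)))
P = -28/17 (P = (2*(-5 - 1*2)/(15 + 2))*(3 - 1) = (2*(-5 - 2)/17)*2 = (2*(1/17)*(-7))*2 = -14/17*2 = -28/17 ≈ -1.6471)
P*(-143) + R(M(-5)) = -28/17*(-143) - 4*(-5 - 4) = 4004/17 - 4*(-9) = 4004/17 + 36 = 4616/17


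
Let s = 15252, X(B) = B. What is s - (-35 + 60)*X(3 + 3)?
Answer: 15102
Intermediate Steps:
s - (-35 + 60)*X(3 + 3) = 15252 - (-35 + 60)*(3 + 3) = 15252 - 25*6 = 15252 - 1*150 = 15252 - 150 = 15102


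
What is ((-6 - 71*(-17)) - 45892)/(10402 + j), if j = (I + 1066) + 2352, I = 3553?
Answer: -14897/5791 ≈ -2.5724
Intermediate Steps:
j = 6971 (j = (3553 + 1066) + 2352 = 4619 + 2352 = 6971)
((-6 - 71*(-17)) - 45892)/(10402 + j) = ((-6 - 71*(-17)) - 45892)/(10402 + 6971) = ((-6 + 1207) - 45892)/17373 = (1201 - 45892)*(1/17373) = -44691*1/17373 = -14897/5791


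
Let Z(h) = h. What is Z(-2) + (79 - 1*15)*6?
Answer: 382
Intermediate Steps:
Z(-2) + (79 - 1*15)*6 = -2 + (79 - 1*15)*6 = -2 + (79 - 15)*6 = -2 + 64*6 = -2 + 384 = 382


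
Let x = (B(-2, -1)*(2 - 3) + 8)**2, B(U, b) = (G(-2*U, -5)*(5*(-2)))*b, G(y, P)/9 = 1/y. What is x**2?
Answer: 707281/16 ≈ 44205.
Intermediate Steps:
G(y, P) = 9/y
B(U, b) = 45*b/U (B(U, b) = ((9/((-2*U)))*(5*(-2)))*b = ((9*(-1/(2*U)))*(-10))*b = (-9/(2*U)*(-10))*b = (45/U)*b = 45*b/U)
x = 841/4 (x = ((45*(-1)/(-2))*(2 - 3) + 8)**2 = ((45*(-1)*(-1/2))*(-1) + 8)**2 = ((45/2)*(-1) + 8)**2 = (-45/2 + 8)**2 = (-29/2)**2 = 841/4 ≈ 210.25)
x**2 = (841/4)**2 = 707281/16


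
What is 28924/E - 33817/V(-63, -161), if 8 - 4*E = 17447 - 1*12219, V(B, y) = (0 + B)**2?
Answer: -2522707/82215 ≈ -30.684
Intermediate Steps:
V(B, y) = B**2
E = -1305 (E = 2 - (17447 - 1*12219)/4 = 2 - (17447 - 12219)/4 = 2 - 1/4*5228 = 2 - 1307 = -1305)
28924/E - 33817/V(-63, -161) = 28924/(-1305) - 33817/((-63)**2) = 28924*(-1/1305) - 33817/3969 = -28924/1305 - 33817*1/3969 = -28924/1305 - 4831/567 = -2522707/82215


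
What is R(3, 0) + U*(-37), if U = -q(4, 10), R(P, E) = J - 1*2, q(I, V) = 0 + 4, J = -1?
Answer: 145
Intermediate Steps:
q(I, V) = 4
R(P, E) = -3 (R(P, E) = -1 - 1*2 = -1 - 2 = -3)
U = -4 (U = -1*4 = -4)
R(3, 0) + U*(-37) = -3 - 4*(-37) = -3 + 148 = 145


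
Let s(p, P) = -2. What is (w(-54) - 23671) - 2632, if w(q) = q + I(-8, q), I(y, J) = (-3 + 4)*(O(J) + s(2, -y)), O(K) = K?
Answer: -26413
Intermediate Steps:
I(y, J) = -2 + J (I(y, J) = (-3 + 4)*(J - 2) = 1*(-2 + J) = -2 + J)
w(q) = -2 + 2*q (w(q) = q + (-2 + q) = -2 + 2*q)
(w(-54) - 23671) - 2632 = ((-2 + 2*(-54)) - 23671) - 2632 = ((-2 - 108) - 23671) - 2632 = (-110 - 23671) - 2632 = -23781 - 2632 = -26413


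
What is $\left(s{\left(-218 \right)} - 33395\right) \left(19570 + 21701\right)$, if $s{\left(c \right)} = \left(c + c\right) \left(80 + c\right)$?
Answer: $1104948483$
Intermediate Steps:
$s{\left(c \right)} = 2 c \left(80 + c\right)$
$\left(s{\left(-218 \right)} - 33395\right) \left(19570 + 21701\right) = \left(2 \left(-218\right) \left(80 - 218\right) - 33395\right) \left(19570 + 21701\right) = \left(2 \left(-218\right) \left(-138\right) - 33395\right) 41271 = \left(60168 - 33395\right) 41271 = 26773 \cdot 41271 = 1104948483$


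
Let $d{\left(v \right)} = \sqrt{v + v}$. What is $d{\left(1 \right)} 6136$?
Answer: $6136 \sqrt{2} \approx 8677.6$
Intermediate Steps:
$d{\left(v \right)} = \sqrt{2} \sqrt{v}$ ($d{\left(v \right)} = \sqrt{2 v} = \sqrt{2} \sqrt{v}$)
$d{\left(1 \right)} 6136 = \sqrt{2} \sqrt{1} \cdot 6136 = \sqrt{2} \cdot 1 \cdot 6136 = \sqrt{2} \cdot 6136 = 6136 \sqrt{2}$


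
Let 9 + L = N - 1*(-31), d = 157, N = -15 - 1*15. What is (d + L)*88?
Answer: 13112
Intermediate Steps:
N = -30 (N = -15 - 15 = -30)
L = -8 (L = -9 + (-30 - 1*(-31)) = -9 + (-30 + 31) = -9 + 1 = -8)
(d + L)*88 = (157 - 8)*88 = 149*88 = 13112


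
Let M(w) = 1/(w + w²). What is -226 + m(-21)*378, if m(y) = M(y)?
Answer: -2251/10 ≈ -225.10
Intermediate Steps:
m(y) = 1/(y*(1 + y))
-226 + m(-21)*378 = -226 + (1/((-21)*(1 - 21)))*378 = -226 - 1/21/(-20)*378 = -226 - 1/21*(-1/20)*378 = -226 + (1/420)*378 = -226 + 9/10 = -2251/10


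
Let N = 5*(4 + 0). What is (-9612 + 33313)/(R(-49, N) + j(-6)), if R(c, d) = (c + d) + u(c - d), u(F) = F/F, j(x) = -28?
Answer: -23701/56 ≈ -423.23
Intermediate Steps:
u(F) = 1
N = 20 (N = 5*4 = 20)
R(c, d) = 1 + c + d (R(c, d) = (c + d) + 1 = 1 + c + d)
(-9612 + 33313)/(R(-49, N) + j(-6)) = (-9612 + 33313)/((1 - 49 + 20) - 28) = 23701/(-28 - 28) = 23701/(-56) = 23701*(-1/56) = -23701/56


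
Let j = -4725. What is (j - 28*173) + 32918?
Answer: 23349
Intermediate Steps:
(j - 28*173) + 32918 = (-4725 - 28*173) + 32918 = (-4725 - 4844) + 32918 = -9569 + 32918 = 23349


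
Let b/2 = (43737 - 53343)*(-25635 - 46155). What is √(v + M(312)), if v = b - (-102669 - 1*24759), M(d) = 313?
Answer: √1379357221 ≈ 37140.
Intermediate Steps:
b = 1379229480 (b = 2*((43737 - 53343)*(-25635 - 46155)) = 2*(-9606*(-71790)) = 2*689614740 = 1379229480)
v = 1379356908 (v = 1379229480 - (-102669 - 1*24759) = 1379229480 - (-102669 - 24759) = 1379229480 - 1*(-127428) = 1379229480 + 127428 = 1379356908)
√(v + M(312)) = √(1379356908 + 313) = √1379357221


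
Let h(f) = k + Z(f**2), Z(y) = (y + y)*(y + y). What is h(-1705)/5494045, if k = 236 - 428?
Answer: 33803177402308/5494045 ≈ 6.1527e+6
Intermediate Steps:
Z(y) = 4*y**2 (Z(y) = (2*y)*(2*y) = 4*y**2)
k = -192
h(f) = -192 + 4*f**4 (h(f) = -192 + 4*(f**2)**2 = -192 + 4*f**4)
h(-1705)/5494045 = (-192 + 4*(-1705)**4)/5494045 = (-192 + 4*8450794350625)*(1/5494045) = (-192 + 33803177402500)*(1/5494045) = 33803177402308*(1/5494045) = 33803177402308/5494045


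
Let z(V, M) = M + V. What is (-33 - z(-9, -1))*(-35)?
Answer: 805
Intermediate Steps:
(-33 - z(-9, -1))*(-35) = (-33 - (-1 - 9))*(-35) = (-33 - 1*(-10))*(-35) = (-33 + 10)*(-35) = -23*(-35) = 805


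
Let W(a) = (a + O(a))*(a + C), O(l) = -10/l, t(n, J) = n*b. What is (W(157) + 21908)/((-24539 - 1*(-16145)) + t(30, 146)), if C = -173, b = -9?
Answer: -761333/340062 ≈ -2.2388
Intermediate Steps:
t(n, J) = -9*n (t(n, J) = n*(-9) = -9*n)
W(a) = (-173 + a)*(a - 10/a) (W(a) = (a - 10/a)*(a - 173) = (a - 10/a)*(-173 + a) = (-173 + a)*(a - 10/a))
(W(157) + 21908)/((-24539 - 1*(-16145)) + t(30, 146)) = ((-10 + 157² - 173*157 + 1730/157) + 21908)/((-24539 - 1*(-16145)) - 9*30) = ((-10 + 24649 - 27161 + 1730*(1/157)) + 21908)/((-24539 + 16145) - 270) = ((-10 + 24649 - 27161 + 1730/157) + 21908)/(-8394 - 270) = (-394224/157 + 21908)/(-8664) = (3045332/157)*(-1/8664) = -761333/340062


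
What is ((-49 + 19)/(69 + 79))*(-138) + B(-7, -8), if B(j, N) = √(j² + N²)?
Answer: 1035/37 + √113 ≈ 38.603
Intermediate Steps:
B(j, N) = √(N² + j²)
((-49 + 19)/(69 + 79))*(-138) + B(-7, -8) = ((-49 + 19)/(69 + 79))*(-138) + √((-8)² + (-7)²) = -30/148*(-138) + √(64 + 49) = -30*1/148*(-138) + √113 = -15/74*(-138) + √113 = 1035/37 + √113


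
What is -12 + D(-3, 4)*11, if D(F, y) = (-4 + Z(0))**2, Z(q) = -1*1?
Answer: 263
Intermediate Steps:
Z(q) = -1
D(F, y) = 25 (D(F, y) = (-4 - 1)**2 = (-5)**2 = 25)
-12 + D(-3, 4)*11 = -12 + 25*11 = -12 + 275 = 263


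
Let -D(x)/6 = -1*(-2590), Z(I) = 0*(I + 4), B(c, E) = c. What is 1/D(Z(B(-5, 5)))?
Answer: -1/15540 ≈ -6.4350e-5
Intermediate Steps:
Z(I) = 0 (Z(I) = 0*(4 + I) = 0)
D(x) = -15540 (D(x) = -(-6)*(-2590) = -6*2590 = -15540)
1/D(Z(B(-5, 5))) = 1/(-15540) = -1/15540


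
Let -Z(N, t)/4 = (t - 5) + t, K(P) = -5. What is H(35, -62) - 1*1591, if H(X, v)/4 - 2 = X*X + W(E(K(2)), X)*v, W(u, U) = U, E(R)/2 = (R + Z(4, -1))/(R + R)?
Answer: -5363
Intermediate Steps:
Z(N, t) = 20 - 8*t (Z(N, t) = -4*((t - 5) + t) = -4*((-5 + t) + t) = -4*(-5 + 2*t) = 20 - 8*t)
E(R) = (28 + R)/R (E(R) = 2*((R + (20 - 8*(-1)))/(R + R)) = 2*((R + (20 + 8))/((2*R))) = 2*((R + 28)*(1/(2*R))) = 2*((28 + R)*(1/(2*R))) = 2*((28 + R)/(2*R)) = (28 + R)/R)
H(X, v) = 8 + 4*X**2 + 4*X*v (H(X, v) = 8 + 4*(X*X + X*v) = 8 + 4*(X**2 + X*v) = 8 + (4*X**2 + 4*X*v) = 8 + 4*X**2 + 4*X*v)
H(35, -62) - 1*1591 = (8 + 4*35**2 + 4*35*(-62)) - 1*1591 = (8 + 4*1225 - 8680) - 1591 = (8 + 4900 - 8680) - 1591 = -3772 - 1591 = -5363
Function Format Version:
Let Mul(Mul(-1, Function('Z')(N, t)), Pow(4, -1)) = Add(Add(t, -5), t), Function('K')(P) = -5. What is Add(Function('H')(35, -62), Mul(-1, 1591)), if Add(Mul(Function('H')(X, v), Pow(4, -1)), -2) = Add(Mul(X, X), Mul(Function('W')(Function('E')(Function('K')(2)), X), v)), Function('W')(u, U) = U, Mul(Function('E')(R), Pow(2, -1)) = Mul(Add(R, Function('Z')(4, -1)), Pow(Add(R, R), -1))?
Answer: -5363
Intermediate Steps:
Function('Z')(N, t) = Add(20, Mul(-8, t)) (Function('Z')(N, t) = Mul(-4, Add(Add(t, -5), t)) = Mul(-4, Add(Add(-5, t), t)) = Mul(-4, Add(-5, Mul(2, t))) = Add(20, Mul(-8, t)))
Function('E')(R) = Mul(Pow(R, -1), Add(28, R)) (Function('E')(R) = Mul(2, Mul(Add(R, Add(20, Mul(-8, -1))), Pow(Add(R, R), -1))) = Mul(2, Mul(Add(R, Add(20, 8)), Pow(Mul(2, R), -1))) = Mul(2, Mul(Add(R, 28), Mul(Rational(1, 2), Pow(R, -1)))) = Mul(2, Mul(Add(28, R), Mul(Rational(1, 2), Pow(R, -1)))) = Mul(2, Mul(Rational(1, 2), Pow(R, -1), Add(28, R))) = Mul(Pow(R, -1), Add(28, R)))
Function('H')(X, v) = Add(8, Mul(4, Pow(X, 2)), Mul(4, X, v)) (Function('H')(X, v) = Add(8, Mul(4, Add(Mul(X, X), Mul(X, v)))) = Add(8, Mul(4, Add(Pow(X, 2), Mul(X, v)))) = Add(8, Add(Mul(4, Pow(X, 2)), Mul(4, X, v))) = Add(8, Mul(4, Pow(X, 2)), Mul(4, X, v)))
Add(Function('H')(35, -62), Mul(-1, 1591)) = Add(Add(8, Mul(4, Pow(35, 2)), Mul(4, 35, -62)), Mul(-1, 1591)) = Add(Add(8, Mul(4, 1225), -8680), -1591) = Add(Add(8, 4900, -8680), -1591) = Add(-3772, -1591) = -5363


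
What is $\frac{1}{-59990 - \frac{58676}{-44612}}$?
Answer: $- \frac{11153}{669053801} \approx -1.667 \cdot 10^{-5}$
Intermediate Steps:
$\frac{1}{-59990 - \frac{58676}{-44612}} = \frac{1}{-59990 - - \frac{14669}{11153}} = \frac{1}{-59990 + \frac{14669}{11153}} = \frac{1}{- \frac{669053801}{11153}} = - \frac{11153}{669053801}$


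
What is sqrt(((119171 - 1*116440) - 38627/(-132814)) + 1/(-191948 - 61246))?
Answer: sqrt(193037861299060055705295)/8406926979 ≈ 52.262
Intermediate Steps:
sqrt(((119171 - 1*116440) - 38627/(-132814)) + 1/(-191948 - 61246)) = sqrt(((119171 - 116440) - 38627*(-1)/132814) + 1/(-253194)) = sqrt((2731 - 1*(-38627/132814)) - 1/253194) = sqrt((2731 + 38627/132814) - 1/253194) = sqrt(362753661/132814 - 1/253194) = sqrt(22961762577605/8406926979) = sqrt(193037861299060055705295)/8406926979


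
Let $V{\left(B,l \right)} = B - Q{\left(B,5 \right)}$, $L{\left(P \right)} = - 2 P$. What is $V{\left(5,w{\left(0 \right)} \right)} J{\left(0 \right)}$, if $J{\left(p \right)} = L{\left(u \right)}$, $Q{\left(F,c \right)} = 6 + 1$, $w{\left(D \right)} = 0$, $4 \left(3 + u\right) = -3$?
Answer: $-15$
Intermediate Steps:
$u = - \frac{15}{4}$ ($u = -3 + \frac{1}{4} \left(-3\right) = -3 - \frac{3}{4} = - \frac{15}{4} \approx -3.75$)
$Q{\left(F,c \right)} = 7$
$J{\left(p \right)} = \frac{15}{2}$ ($J{\left(p \right)} = \left(-2\right) \left(- \frac{15}{4}\right) = \frac{15}{2}$)
$V{\left(B,l \right)} = -7 + B$ ($V{\left(B,l \right)} = B - 7 = -7 + B$)
$V{\left(5,w{\left(0 \right)} \right)} J{\left(0 \right)} = \left(-7 + 5\right) \frac{15}{2} = \left(-2\right) \frac{15}{2} = -15$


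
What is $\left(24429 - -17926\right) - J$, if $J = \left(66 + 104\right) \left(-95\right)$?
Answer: $58505$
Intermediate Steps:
$J = -16150$ ($J = 170 \left(-95\right) = -16150$)
$\left(24429 - -17926\right) - J = \left(24429 - -17926\right) - -16150 = \left(24429 + 17926\right) + 16150 = 42355 + 16150 = 58505$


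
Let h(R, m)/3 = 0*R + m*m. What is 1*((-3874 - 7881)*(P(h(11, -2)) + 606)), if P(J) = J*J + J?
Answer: -8957310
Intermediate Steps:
h(R, m) = 3*m**2 (h(R, m) = 3*(0*R + m*m) = 3*(0 + m**2) = 3*m**2)
P(J) = J + J**2 (P(J) = J**2 + J = J + J**2)
1*((-3874 - 7881)*(P(h(11, -2)) + 606)) = 1*((-3874 - 7881)*((3*(-2)**2)*(1 + 3*(-2)**2) + 606)) = 1*(-11755*((3*4)*(1 + 3*4) + 606)) = 1*(-11755*(12*(1 + 12) + 606)) = 1*(-11755*(12*13 + 606)) = 1*(-11755*(156 + 606)) = 1*(-11755*762) = 1*(-8957310) = -8957310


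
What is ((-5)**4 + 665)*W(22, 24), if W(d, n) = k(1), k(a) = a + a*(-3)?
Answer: -2580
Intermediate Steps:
k(a) = -2*a (k(a) = a - 3*a = -2*a)
W(d, n) = -2 (W(d, n) = -2*1 = -2)
((-5)**4 + 665)*W(22, 24) = ((-5)**4 + 665)*(-2) = (625 + 665)*(-2) = 1290*(-2) = -2580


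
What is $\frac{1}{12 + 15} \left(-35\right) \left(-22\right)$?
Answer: $\frac{770}{27} \approx 28.519$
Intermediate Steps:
$\frac{1}{12 + 15} \left(-35\right) \left(-22\right) = \frac{1}{27} \left(-35\right) \left(-22\right) = \left(- \frac{35}{27}\right) \left(-22\right) = \frac{770}{27}$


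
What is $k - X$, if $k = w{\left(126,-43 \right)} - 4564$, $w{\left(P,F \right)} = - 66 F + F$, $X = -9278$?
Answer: $7509$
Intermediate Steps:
$w{\left(P,F \right)} = - 65 F$
$k = -1769$ ($k = \left(-65\right) \left(-43\right) - 4564 = 2795 - 4564 = -1769$)
$k - X = -1769 - -9278 = -1769 + 9278 = 7509$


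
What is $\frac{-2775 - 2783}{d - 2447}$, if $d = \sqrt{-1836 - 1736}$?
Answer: $\frac{13600426}{5991381} + \frac{11116 i \sqrt{893}}{5991381} \approx 2.27 + 0.055443 i$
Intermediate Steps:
$d = 2 i \sqrt{893}$ ($d = \sqrt{-3572} = 2 i \sqrt{893} \approx 59.766 i$)
$\frac{-2775 - 2783}{d - 2447} = \frac{-2775 - 2783}{2 i \sqrt{893} - 2447} = - \frac{5558}{-2447 + 2 i \sqrt{893}}$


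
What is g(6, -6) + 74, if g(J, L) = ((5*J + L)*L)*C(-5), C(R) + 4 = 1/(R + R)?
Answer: 3322/5 ≈ 664.40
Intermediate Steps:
C(R) = -4 + 1/(2*R) (C(R) = -4 + 1/(R + R) = -4 + 1/(2*R))
g(J, L) = -41*L*(L + 5*J)/10 (g(J, L) = ((5*J + L)*L)*(-4 + (½)/(-5)) = ((L + 5*J)*L)*(-4 + (½)*(-⅕)) = (L*(L + 5*J))*(-4 - ⅒) = (L*(L + 5*J))*(-41/10) = -41*L*(L + 5*J)/10)
g(6, -6) + 74 = -41/10*(-6)*(-6 + 5*6) + 74 = -41/10*(-6)*(-6 + 30) + 74 = -41/10*(-6)*24 + 74 = 2952/5 + 74 = 3322/5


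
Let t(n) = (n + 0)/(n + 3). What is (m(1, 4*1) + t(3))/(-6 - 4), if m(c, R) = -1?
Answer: 1/20 ≈ 0.050000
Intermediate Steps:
t(n) = n/(3 + n)
(m(1, 4*1) + t(3))/(-6 - 4) = (-1 + 3/(3 + 3))/(-6 - 4) = (-1 + 3/6)/(-10) = (-1 + 3*(⅙))*(-⅒) = (-1 + ½)*(-⅒) = -½*(-⅒) = 1/20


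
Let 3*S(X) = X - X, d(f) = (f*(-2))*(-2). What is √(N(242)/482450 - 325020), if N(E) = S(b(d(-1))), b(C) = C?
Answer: 2*I*√81255 ≈ 570.11*I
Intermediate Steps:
d(f) = 4*f (d(f) = -2*f*(-2) = 4*f)
S(X) = 0 (S(X) = (X - X)/3 = (⅓)*0 = 0)
N(E) = 0
√(N(242)/482450 - 325020) = √(0/482450 - 325020) = √(0*(1/482450) - 325020) = √(0 - 325020) = √(-325020) = 2*I*√81255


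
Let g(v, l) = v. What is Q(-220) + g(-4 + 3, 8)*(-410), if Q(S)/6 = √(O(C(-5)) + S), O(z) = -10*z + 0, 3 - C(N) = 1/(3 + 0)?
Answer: 410 + 4*I*√555 ≈ 410.0 + 94.234*I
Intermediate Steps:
C(N) = 8/3 (C(N) = 3 - 1/(3 + 0) = 3 - 1/3 = 3 - 1*⅓ = 3 - ⅓ = 8/3)
O(z) = -10*z
Q(S) = 6*√(-80/3 + S) (Q(S) = 6*√(-10*8/3 + S) = 6*√(-80/3 + S))
Q(-220) + g(-4 + 3, 8)*(-410) = 2*√(-240 + 9*(-220)) + (-4 + 3)*(-410) = 2*√(-240 - 1980) - 1*(-410) = 2*√(-2220) + 410 = 2*(2*I*√555) + 410 = 4*I*√555 + 410 = 410 + 4*I*√555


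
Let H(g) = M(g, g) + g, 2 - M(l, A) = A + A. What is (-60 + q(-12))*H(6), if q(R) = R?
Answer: 288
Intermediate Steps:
M(l, A) = 2 - 2*A (M(l, A) = 2 - (A + A) = 2 - 2*A)
H(g) = 2 - g (H(g) = (2 - 2*g) + g = 2 - g)
(-60 + q(-12))*H(6) = (-60 - 12)*(2 - 1*6) = -72*(2 - 6) = -72*(-4) = 288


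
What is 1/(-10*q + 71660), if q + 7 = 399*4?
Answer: 1/55770 ≈ 1.7931e-5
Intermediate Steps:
q = 1589 (q = -7 + 399*4 = -7 + 1596 = 1589)
1/(-10*q + 71660) = 1/(-10*1589 + 71660) = 1/(-15890 + 71660) = 1/55770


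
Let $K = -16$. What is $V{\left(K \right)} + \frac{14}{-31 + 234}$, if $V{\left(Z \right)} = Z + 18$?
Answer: $\frac{60}{29} \approx 2.069$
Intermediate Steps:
$V{\left(Z \right)} = 18 + Z$
$V{\left(K \right)} + \frac{14}{-31 + 234} = \left(18 - 16\right) + \frac{14}{-31 + 234} = 2 + \frac{14}{203} = 2 + 14 \cdot \frac{1}{203} = 2 + \frac{2}{29} = \frac{60}{29}$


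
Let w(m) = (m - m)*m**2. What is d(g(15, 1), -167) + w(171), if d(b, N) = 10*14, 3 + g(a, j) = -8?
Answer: 140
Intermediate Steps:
g(a, j) = -11 (g(a, j) = -3 - 8 = -11)
d(b, N) = 140
w(m) = 0 (w(m) = 0*m**2 = 0)
d(g(15, 1), -167) + w(171) = 140 + 0 = 140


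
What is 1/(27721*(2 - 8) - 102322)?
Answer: -1/268648 ≈ -3.7223e-6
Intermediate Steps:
1/(27721*(2 - 8) - 102322) = 1/(27721*(-6) - 102322) = 1/(-166326 - 102322) = 1/(-268648) = -1/268648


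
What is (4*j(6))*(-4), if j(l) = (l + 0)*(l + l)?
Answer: -1152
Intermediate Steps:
j(l) = 2*l² (j(l) = l*(2*l) = 2*l²)
(4*j(6))*(-4) = (4*(2*6²))*(-4) = (4*(2*36))*(-4) = (4*72)*(-4) = 288*(-4) = -1152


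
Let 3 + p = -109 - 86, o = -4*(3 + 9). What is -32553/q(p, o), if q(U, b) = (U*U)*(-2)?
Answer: 3617/8712 ≈ 0.41517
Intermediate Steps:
o = -48 (o = -4*12 = -48)
p = -198 (p = -3 + (-109 - 86) = -3 - 195 = -198)
q(U, b) = -2*U² (q(U, b) = U²*(-2) = -2*U²)
-32553/q(p, o) = -32553/((-2*(-198)²)) = -32553/((-2*39204)) = -32553/(-78408) = -32553*(-1/78408) = 3617/8712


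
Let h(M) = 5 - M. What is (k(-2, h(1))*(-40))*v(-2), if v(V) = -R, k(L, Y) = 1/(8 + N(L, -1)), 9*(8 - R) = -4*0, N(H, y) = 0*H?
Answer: 40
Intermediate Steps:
N(H, y) = 0
R = 8 (R = 8 - (-4)*0/9 = 8 - ⅑*0 = 8 + 0 = 8)
k(L, Y) = ⅛ (k(L, Y) = 1/(8 + 0) = 1/8 = ⅛)
v(V) = -8 (v(V) = -1*8 = -8)
(k(-2, h(1))*(-40))*v(-2) = ((⅛)*(-40))*(-8) = -5*(-8) = 40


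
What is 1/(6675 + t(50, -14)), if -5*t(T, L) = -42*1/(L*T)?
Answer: 250/1668747 ≈ 0.00014981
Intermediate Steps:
t(T, L) = 42/(5*L*T) (t(T, L) = -(-42)/(5*(T*L)) = -(-42)/(5*(L*T)) = -(-42)*1/(L*T)/5 = -(-42)/(5*L*T) = 42/(5*L*T))
1/(6675 + t(50, -14)) = 1/(6675 + (42/5)/(-14*50)) = 1/(6675 + (42/5)*(-1/14)*(1/50)) = 1/(6675 - 3/250) = 1/(1668747/250) = 250/1668747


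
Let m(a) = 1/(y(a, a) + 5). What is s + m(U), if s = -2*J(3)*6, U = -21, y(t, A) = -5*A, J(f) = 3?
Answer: -3959/110 ≈ -35.991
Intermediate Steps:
y(t, A) = -5*A
m(a) = 1/(5 - 5*a) (m(a) = 1/(-5*a + 5) = 1/(5 - 5*a))
s = -36 (s = -2*3*6 = -6*6 = -36)
s + m(U) = -36 - 1/(-5 + 5*(-21)) = -36 - 1/(-5 - 105) = -36 - 1/(-110) = -36 - 1*(-1/110) = -36 + 1/110 = -3959/110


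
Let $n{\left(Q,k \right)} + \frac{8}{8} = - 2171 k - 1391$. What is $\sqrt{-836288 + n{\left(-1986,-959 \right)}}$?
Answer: $\sqrt{1244309} \approx 1115.5$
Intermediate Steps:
$n{\left(Q,k \right)} = -1392 - 2171 k$ ($n{\left(Q,k \right)} = -1 - \left(1391 + 2171 k\right) = -1392 - 2171 k$)
$\sqrt{-836288 + n{\left(-1986,-959 \right)}} = \sqrt{-836288 - -2080597} = \sqrt{-836288 + \left(-1392 + 2081989\right)} = \sqrt{-836288 + 2080597} = \sqrt{1244309}$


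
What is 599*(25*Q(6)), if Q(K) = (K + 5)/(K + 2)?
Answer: 164725/8 ≈ 20591.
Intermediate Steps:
Q(K) = (5 + K)/(2 + K)
599*(25*Q(6)) = 599*(25*((5 + 6)/(2 + 6))) = 599*(25*(11/8)) = 599*(275/8) = 164725/8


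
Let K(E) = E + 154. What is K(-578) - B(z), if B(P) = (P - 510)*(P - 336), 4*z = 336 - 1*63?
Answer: -1899241/16 ≈ -1.1870e+5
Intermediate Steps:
z = 273/4 (z = (336 - 1*63)/4 = (336 - 63)/4 = (1/4)*273 = 273/4 ≈ 68.250)
K(E) = 154 + E
B(P) = (-510 + P)*(-336 + P)
K(-578) - B(z) = (154 - 578) - (171360 + (273/4)**2 - 846*273/4) = -424 - (171360 + 74529/16 - 115479/2) = -424 - 1*1892457/16 = -424 - 1892457/16 = -1899241/16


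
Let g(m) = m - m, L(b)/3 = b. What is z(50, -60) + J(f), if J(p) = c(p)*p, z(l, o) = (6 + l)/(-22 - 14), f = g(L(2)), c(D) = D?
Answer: -14/9 ≈ -1.5556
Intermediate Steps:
L(b) = 3*b
g(m) = 0
f = 0
z(l, o) = -⅙ - l/36 (z(l, o) = (6 + l)/(-36) = (6 + l)*(-1/36) = -⅙ - l/36)
J(p) = p² (J(p) = p*p = p²)
z(50, -60) + J(f) = (-⅙ - 1/36*50) + 0² = (-⅙ - 25/18) + 0 = -14/9 + 0 = -14/9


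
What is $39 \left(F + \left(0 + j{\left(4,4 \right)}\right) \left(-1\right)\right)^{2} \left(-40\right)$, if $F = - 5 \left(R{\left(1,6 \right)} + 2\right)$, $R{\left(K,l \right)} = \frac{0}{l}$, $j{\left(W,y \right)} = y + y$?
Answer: $-505440$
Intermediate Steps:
$j{\left(W,y \right)} = 2 y$
$R{\left(K,l \right)} = 0$
$F = -10$ ($F = - 5 \left(0 + 2\right) = \left(-5\right) 2 = -10$)
$39 \left(F + \left(0 + j{\left(4,4 \right)}\right) \left(-1\right)\right)^{2} \left(-40\right) = 39 \left(-10 + \left(0 + 2 \cdot 4\right) \left(-1\right)\right)^{2} \left(-40\right) = 39 \left(-10 + \left(0 + 8\right) \left(-1\right)\right)^{2} \left(-40\right) = 39 \left(-10 + 8 \left(-1\right)\right)^{2} \left(-40\right) = 39 \left(-10 - 8\right)^{2} \left(-40\right) = 39 \left(-18\right)^{2} \left(-40\right) = 39 \cdot 324 \left(-40\right) = 12636 \left(-40\right) = -505440$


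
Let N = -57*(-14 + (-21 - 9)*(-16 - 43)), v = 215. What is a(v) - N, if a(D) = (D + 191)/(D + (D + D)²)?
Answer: 2646932998/26445 ≈ 1.0009e+5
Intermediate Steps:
a(D) = (191 + D)/(D + 4*D²) (a(D) = (191 + D)/(D + (2*D)²) = (191 + D)/(D + 4*D²))
N = -100092 (N = -57*(-14 - 30*(-59)) = -57*(-14 + 1770) = -57*1756 = -100092)
a(v) - N = (191 + 215)/(215*(1 + 4*215)) - 1*(-100092) = (1/215)*406/(1 + 860) + 100092 = (1/215)*406/861 + 100092 = (1/215)*(1/861)*406 + 100092 = 58/26445 + 100092 = 2646932998/26445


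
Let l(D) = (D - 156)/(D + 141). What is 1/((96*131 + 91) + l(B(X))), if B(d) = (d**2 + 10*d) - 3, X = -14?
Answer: 194/2457295 ≈ 7.8949e-5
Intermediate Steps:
B(d) = -3 + d**2 + 10*d
l(D) = (-156 + D)/(141 + D)
1/((96*131 + 91) + l(B(X))) = 1/((96*131 + 91) + (-156 + (-3 + (-14)**2 + 10*(-14)))/(141 + (-3 + (-14)**2 + 10*(-14)))) = 1/((12576 + 91) + (-156 + (-3 + 196 - 140))/(141 + (-3 + 196 - 140))) = 1/(12667 + (-156 + 53)/(141 + 53)) = 1/(12667 - 103/194) = 1/(2457295/194) = 194/2457295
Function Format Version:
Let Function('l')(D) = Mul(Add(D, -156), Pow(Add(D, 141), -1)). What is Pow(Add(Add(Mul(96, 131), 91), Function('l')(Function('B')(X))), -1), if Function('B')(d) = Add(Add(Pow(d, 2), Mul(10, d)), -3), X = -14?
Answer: Rational(194, 2457295) ≈ 7.8949e-5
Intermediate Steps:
Function('B')(d) = Add(-3, Pow(d, 2), Mul(10, d))
Function('l')(D) = Mul(Pow(Add(141, D), -1), Add(-156, D)) (Function('l')(D) = Mul(Add(-156, D), Pow(Add(141, D), -1)) = Mul(Pow(Add(141, D), -1), Add(-156, D)))
Pow(Add(Add(Mul(96, 131), 91), Function('l')(Function('B')(X))), -1) = Pow(Add(Add(Mul(96, 131), 91), Mul(Pow(Add(141, Add(-3, Pow(-14, 2), Mul(10, -14))), -1), Add(-156, Add(-3, Pow(-14, 2), Mul(10, -14))))), -1) = Pow(Add(Add(12576, 91), Mul(Pow(Add(141, Add(-3, 196, -140)), -1), Add(-156, Add(-3, 196, -140)))), -1) = Pow(Add(12667, Mul(Pow(Add(141, 53), -1), Add(-156, 53))), -1) = Pow(Add(12667, Mul(Pow(194, -1), -103)), -1) = Pow(Add(12667, Mul(Rational(1, 194), -103)), -1) = Pow(Add(12667, Rational(-103, 194)), -1) = Pow(Rational(2457295, 194), -1) = Rational(194, 2457295)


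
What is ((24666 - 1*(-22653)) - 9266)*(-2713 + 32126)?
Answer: 1119252889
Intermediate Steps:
((24666 - 1*(-22653)) - 9266)*(-2713 + 32126) = ((24666 + 22653) - 9266)*29413 = (47319 - 9266)*29413 = 38053*29413 = 1119252889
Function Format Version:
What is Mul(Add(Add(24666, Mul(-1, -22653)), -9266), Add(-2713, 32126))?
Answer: 1119252889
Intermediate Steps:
Mul(Add(Add(24666, Mul(-1, -22653)), -9266), Add(-2713, 32126)) = Mul(Add(Add(24666, 22653), -9266), 29413) = Mul(Add(47319, -9266), 29413) = Mul(38053, 29413) = 1119252889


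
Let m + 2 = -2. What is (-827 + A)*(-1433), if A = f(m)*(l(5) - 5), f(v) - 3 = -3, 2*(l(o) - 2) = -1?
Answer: 1185091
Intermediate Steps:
m = -4 (m = -2 - 2 = -4)
l(o) = 3/2 (l(o) = 2 + (½)*(-1) = 2 - ½ = 3/2)
f(v) = 0 (f(v) = 3 - 3 = 0)
A = 0 (A = 0*(3/2 - 5) = 0*(-7/2) = 0)
(-827 + A)*(-1433) = (-827 + 0)*(-1433) = -827*(-1433) = 1185091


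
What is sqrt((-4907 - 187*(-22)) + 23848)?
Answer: sqrt(23055) ≈ 151.84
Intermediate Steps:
sqrt((-4907 - 187*(-22)) + 23848) = sqrt((-4907 + 4114) + 23848) = sqrt(-793 + 23848) = sqrt(23055)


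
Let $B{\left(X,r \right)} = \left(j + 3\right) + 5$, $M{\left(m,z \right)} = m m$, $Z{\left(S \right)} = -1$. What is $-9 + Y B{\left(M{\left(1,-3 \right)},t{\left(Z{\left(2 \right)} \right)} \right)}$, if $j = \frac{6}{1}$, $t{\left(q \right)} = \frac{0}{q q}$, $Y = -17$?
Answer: $-247$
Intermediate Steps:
$t{\left(q \right)} = 0$ ($t{\left(q \right)} = \frac{0}{q^{2}} = 0$)
$j = 6$ ($j = 6 \cdot 1 = 6$)
$M{\left(m,z \right)} = m^{2}$
$B{\left(X,r \right)} = 14$ ($B{\left(X,r \right)} = \left(6 + 3\right) + 5 = 9 + 5 = 14$)
$-9 + Y B{\left(M{\left(1,-3 \right)},t{\left(Z{\left(2 \right)} \right)} \right)} = -9 - 238 = -247$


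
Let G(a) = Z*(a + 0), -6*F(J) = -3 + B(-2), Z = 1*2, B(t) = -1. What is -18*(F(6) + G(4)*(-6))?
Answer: 852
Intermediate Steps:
Z = 2
F(J) = ⅔ (F(J) = -(-3 - 1)/6 = -⅙*(-4) = ⅔)
G(a) = 2*a (G(a) = 2*(a + 0) = 2*a)
-18*(F(6) + G(4)*(-6)) = -18*(⅔ + (2*4)*(-6)) = -18*(⅔ + 8*(-6)) = -18*(⅔ - 48) = -18*(-142/3) = 852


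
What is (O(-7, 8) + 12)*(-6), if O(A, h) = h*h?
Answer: -456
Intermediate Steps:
O(A, h) = h**2
(O(-7, 8) + 12)*(-6) = (8**2 + 12)*(-6) = (64 + 12)*(-6) = 76*(-6) = -456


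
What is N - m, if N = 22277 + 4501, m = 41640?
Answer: -14862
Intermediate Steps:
N = 26778
N - m = 26778 - 1*41640 = 26778 - 41640 = -14862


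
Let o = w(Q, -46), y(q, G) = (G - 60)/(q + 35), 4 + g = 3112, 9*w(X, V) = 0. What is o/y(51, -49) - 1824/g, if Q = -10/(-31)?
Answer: -152/259 ≈ -0.58687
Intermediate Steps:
Q = 10/31 (Q = -10*(-1/31) = 10/31 ≈ 0.32258)
w(X, V) = 0 (w(X, V) = (⅑)*0 = 0)
g = 3108 (g = -4 + 3112 = 3108)
y(q, G) = (-60 + G)/(35 + q)
o = 0
o/y(51, -49) - 1824/g = 0/(((-60 - 49)/(35 + 51))) - 1824/3108 = 0/((-109/86)) - 1824*1/3108 = 0/(((1/86)*(-109))) - 152/259 = 0/(-109/86) - 152/259 = 0*(-86/109) - 152/259 = 0 - 152/259 = -152/259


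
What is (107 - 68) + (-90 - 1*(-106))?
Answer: 55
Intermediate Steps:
(107 - 68) + (-90 - 1*(-106)) = 39 + (-90 + 106) = 39 + 16 = 55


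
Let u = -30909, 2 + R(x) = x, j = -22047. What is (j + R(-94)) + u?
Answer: -53052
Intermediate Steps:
R(x) = -2 + x
(j + R(-94)) + u = (-22047 + (-2 - 94)) - 30909 = (-22047 - 96) - 30909 = -22143 - 30909 = -53052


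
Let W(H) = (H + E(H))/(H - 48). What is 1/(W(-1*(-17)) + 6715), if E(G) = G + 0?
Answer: 31/208131 ≈ 0.00014894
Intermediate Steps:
E(G) = G
W(H) = 2*H/(-48 + H) (W(H) = (H + H)/(H - 48) = (2*H)/(-48 + H) = 2*H/(-48 + H))
1/(W(-1*(-17)) + 6715) = 1/(2*(-1*(-17))/(-48 - 1*(-17)) + 6715) = 1/(2*17/(-48 + 17) + 6715) = 1/(2*17/(-31) + 6715) = 1/(2*17*(-1/31) + 6715) = 1/(-34/31 + 6715) = 1/(208131/31) = 31/208131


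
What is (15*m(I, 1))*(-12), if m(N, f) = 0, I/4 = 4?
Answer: 0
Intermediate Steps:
I = 16 (I = 4*4 = 16)
(15*m(I, 1))*(-12) = (15*0)*(-12) = 0*(-12) = 0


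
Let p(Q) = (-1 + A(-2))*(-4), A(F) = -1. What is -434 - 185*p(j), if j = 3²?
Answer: -1914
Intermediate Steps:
j = 9
p(Q) = 8 (p(Q) = (-1 - 1)*(-4) = -2*(-4) = 8)
-434 - 185*p(j) = -434 - 185*8 = -434 - 1480 = -1914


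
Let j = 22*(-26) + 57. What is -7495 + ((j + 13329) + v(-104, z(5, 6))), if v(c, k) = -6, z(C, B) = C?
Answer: 5313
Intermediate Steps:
j = -515 (j = -572 + 57 = -515)
-7495 + ((j + 13329) + v(-104, z(5, 6))) = -7495 + ((-515 + 13329) - 6) = -7495 + (12814 - 6) = -7495 + 12808 = 5313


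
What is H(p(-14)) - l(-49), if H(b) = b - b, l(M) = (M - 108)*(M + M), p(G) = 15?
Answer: -15386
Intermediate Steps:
l(M) = 2*M*(-108 + M) (l(M) = (-108 + M)*(2*M) = 2*M*(-108 + M))
H(b) = 0
H(p(-14)) - l(-49) = 0 - 2*(-49)*(-108 - 49) = 0 - 2*(-49)*(-157) = 0 - 1*15386 = 0 - 15386 = -15386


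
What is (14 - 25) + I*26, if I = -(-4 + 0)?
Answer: 93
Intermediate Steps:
I = 4 (I = -1*(-4) = 4)
(14 - 25) + I*26 = (14 - 25) + 4*26 = -11 + 104 = 93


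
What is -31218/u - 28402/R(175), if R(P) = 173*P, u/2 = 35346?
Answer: -11445423/8295350 ≈ -1.3797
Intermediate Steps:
u = 70692 (u = 2*35346 = 70692)
-31218/u - 28402/R(175) = -31218/70692 - 28402/(173*175) = -31218*1/70692 - 28402/30275 = -121/274 - 28402*1/30275 = -121/274 - 28402/30275 = -11445423/8295350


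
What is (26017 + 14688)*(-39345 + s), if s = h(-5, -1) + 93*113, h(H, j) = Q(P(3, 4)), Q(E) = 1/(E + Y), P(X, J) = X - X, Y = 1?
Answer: -1173728675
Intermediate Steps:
P(X, J) = 0
Q(E) = 1/(1 + E) (Q(E) = 1/(E + 1) = 1/(1 + E))
h(H, j) = 1 (h(H, j) = 1/(1 + 0) = 1/1 = 1)
s = 10510 (s = 1 + 93*113 = 1 + 10509 = 10510)
(26017 + 14688)*(-39345 + s) = (26017 + 14688)*(-39345 + 10510) = 40705*(-28835) = -1173728675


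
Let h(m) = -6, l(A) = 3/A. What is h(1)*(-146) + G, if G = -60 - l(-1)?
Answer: 819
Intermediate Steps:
G = -57 (G = -60 - 3/(-1) = -60 - 3*(-1) = -60 - 1*(-3) = -60 + 3 = -57)
h(1)*(-146) + G = -6*(-146) - 57 = 876 - 57 = 819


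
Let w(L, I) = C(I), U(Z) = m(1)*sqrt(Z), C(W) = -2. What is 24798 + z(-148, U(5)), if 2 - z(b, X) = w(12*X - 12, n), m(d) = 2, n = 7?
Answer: 24802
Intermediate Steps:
U(Z) = 2*sqrt(Z)
w(L, I) = -2
z(b, X) = 4 (z(b, X) = 2 - 1*(-2) = 2 + 2 = 4)
24798 + z(-148, U(5)) = 24798 + 4 = 24802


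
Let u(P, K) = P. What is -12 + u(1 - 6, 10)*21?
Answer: -117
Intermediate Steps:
-12 + u(1 - 6, 10)*21 = -12 + (1 - 6)*21 = -12 - 5*21 = -12 - 105 = -117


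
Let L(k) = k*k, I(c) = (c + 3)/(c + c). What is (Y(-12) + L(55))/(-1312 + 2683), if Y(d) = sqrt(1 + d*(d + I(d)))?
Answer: 3025/1371 + sqrt(562)/2742 ≈ 2.2151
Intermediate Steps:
I(c) = (3 + c)/(2*c) (I(c) = (3 + c)/((2*c)) = (3 + c)*(1/(2*c)) = (3 + c)/(2*c))
L(k) = k**2
Y(d) = sqrt(1 + d*(d + (3 + d)/(2*d)))
(Y(-12) + L(55))/(-1312 + 2683) = (sqrt(10 + 2*(-12) + 4*(-12)**2)/2 + 55**2)/(-1312 + 2683) = (sqrt(10 - 24 + 4*144)/2 + 3025)/1371 = (sqrt(10 - 24 + 576)/2 + 3025)*(1/1371) = (sqrt(562)/2 + 3025)*(1/1371) = (3025 + sqrt(562)/2)*(1/1371) = 3025/1371 + sqrt(562)/2742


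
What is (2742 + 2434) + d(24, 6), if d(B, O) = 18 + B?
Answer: 5218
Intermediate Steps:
(2742 + 2434) + d(24, 6) = (2742 + 2434) + (18 + 24) = 5176 + 42 = 5218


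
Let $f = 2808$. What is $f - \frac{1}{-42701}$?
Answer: $\frac{119904409}{42701} \approx 2808.0$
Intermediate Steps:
$f - \frac{1}{-42701} = 2808 - \frac{1}{-42701} = 2808 - - \frac{1}{42701} = 2808 + \frac{1}{42701} = \frac{119904409}{42701}$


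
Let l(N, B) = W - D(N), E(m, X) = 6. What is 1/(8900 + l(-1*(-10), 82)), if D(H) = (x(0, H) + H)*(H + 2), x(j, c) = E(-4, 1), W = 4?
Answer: 1/8712 ≈ 0.00011478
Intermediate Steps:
x(j, c) = 6
D(H) = (2 + H)*(6 + H) (D(H) = (6 + H)*(H + 2) = (6 + H)*(2 + H) = (2 + H)*(6 + H))
l(N, B) = -8 - N² - 8*N (l(N, B) = 4 - (12 + N² + 8*N) = 4 + (-12 - N² - 8*N) = -8 - N² - 8*N)
1/(8900 + l(-1*(-10), 82)) = 1/(8900 + (-8 - (-1*(-10))² - (-8)*(-10))) = 1/(8900 + (-8 - 1*10² - 8*10)) = 1/(8900 + (-8 - 1*100 - 80)) = 1/(8900 + (-8 - 100 - 80)) = 1/(8900 - 188) = 1/8712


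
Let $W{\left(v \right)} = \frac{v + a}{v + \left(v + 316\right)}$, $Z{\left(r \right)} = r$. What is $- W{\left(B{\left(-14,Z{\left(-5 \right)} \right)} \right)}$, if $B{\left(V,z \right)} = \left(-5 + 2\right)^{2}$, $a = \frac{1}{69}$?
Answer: $- \frac{311}{11523} \approx -0.026989$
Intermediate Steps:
$a = \frac{1}{69} \approx 0.014493$
$B{\left(V,z \right)} = 9$ ($B{\left(V,z \right)} = \left(-3\right)^{2} = 9$)
$W{\left(v \right)} = \frac{\frac{1}{69} + v}{316 + 2 v}$ ($W{\left(v \right)} = \frac{v + \frac{1}{69}}{v + \left(v + 316\right)} = \frac{\frac{1}{69} + v}{v + \left(316 + v\right)} = \frac{\frac{1}{69} + v}{316 + 2 v}$)
$- W{\left(B{\left(-14,Z{\left(-5 \right)} \right)} \right)} = - \frac{1 + 69 \cdot 9}{138 \left(158 + 9\right)} = - \frac{1 + 621}{138 \cdot 167} = - \frac{622}{138 \cdot 167} = \left(-1\right) \frac{311}{11523} = - \frac{311}{11523}$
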